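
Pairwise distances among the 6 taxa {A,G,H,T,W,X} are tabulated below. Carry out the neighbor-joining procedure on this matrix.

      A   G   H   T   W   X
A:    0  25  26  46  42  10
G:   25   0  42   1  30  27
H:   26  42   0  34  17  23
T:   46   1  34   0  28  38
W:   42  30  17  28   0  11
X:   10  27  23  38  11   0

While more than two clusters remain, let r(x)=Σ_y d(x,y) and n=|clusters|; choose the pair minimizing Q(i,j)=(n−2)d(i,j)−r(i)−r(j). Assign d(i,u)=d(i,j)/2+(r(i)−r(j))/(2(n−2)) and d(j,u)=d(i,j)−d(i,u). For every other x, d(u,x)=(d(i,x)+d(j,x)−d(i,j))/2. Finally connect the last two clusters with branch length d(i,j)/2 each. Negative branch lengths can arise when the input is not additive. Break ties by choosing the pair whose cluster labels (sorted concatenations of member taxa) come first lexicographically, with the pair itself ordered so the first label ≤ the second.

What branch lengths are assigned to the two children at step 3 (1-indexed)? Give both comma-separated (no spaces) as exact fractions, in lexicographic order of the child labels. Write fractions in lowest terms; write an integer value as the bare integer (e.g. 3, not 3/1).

iteration 1: select G,T (d=1, Q=-268); attach at lengths (-9/4, 13/4); label the merged cluster GT
  updated: d(A,GT)=35, d(GT,H)=75/2, d(GT,W)=57/2, d(GT,X)=32
iteration 2: select A,X (d=10, Q=-159); attach at lengths (67/6, -7/6); label the merged cluster AX
  updated: d(AX,GT)=57/2, d(AX,H)=39/2, d(AX,W)=43/2
iteration 3: select AX,GT (d=57/2, Q=-107); attach at lengths (8, 41/2); label the merged cluster AGTX
  updated: d(AGTX,H)=57/4, d(AGTX,W)=43/4
iteration 4: select AGTX,H (d=57/4, Q=-42); attach at lengths (4, 41/4); label the merged cluster AGHTX
  updated: d(AGHTX,W)=27/4
iteration 5: select AGHTX,W (d=27/4); attach at lengths (27/8, 27/8); label the merged cluster AGHTWX
final tree: ((((A:67/6,X:-7/6):8,(G:-9/4,T:13/4):41/2):4,H:41/4):27/8,W:27/8)
total length: 121/2

8,41/2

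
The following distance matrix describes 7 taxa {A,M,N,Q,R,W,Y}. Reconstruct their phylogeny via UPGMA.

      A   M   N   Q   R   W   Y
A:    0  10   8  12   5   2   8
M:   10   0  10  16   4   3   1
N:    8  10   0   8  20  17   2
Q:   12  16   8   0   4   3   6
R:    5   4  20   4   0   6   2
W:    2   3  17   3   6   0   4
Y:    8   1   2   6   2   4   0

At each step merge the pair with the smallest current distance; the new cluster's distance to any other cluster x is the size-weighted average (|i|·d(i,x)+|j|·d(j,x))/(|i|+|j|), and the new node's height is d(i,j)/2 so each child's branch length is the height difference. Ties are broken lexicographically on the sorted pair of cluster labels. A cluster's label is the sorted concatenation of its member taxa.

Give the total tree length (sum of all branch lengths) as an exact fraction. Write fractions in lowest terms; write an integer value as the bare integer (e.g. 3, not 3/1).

1. join M+Y (d=1) ⇒ MY; edges |M|=1/2, |Y|=1/2
  updated: d(A,MY)=9, d(MY,N)=6, d(MY,Q)=11, d(MY,R)=3, d(MY,W)=7/2
2. join A+W (d=2) ⇒ AW; edges |A|=1, |W|=1
  updated: d(AW,MY)=25/4, d(AW,N)=25/2, d(AW,Q)=15/2, d(AW,R)=11/2
3. join MY+R (d=3) ⇒ MRY; edges |MY|=1, |R|=3/2
  updated: d(AW,MRY)=6, d(MRY,N)=32/3, d(MRY,Q)=26/3
4. join AW+MRY (d=6) ⇒ AMRWY; edges |AW|=2, |MRY|=3/2
  updated: d(AMRWY,N)=57/5, d(AMRWY,Q)=41/5
5. join N+Q (d=8) ⇒ NQ; edges |N|=4, |Q|=4
  updated: d(AMRWY,NQ)=49/5
6. join AMRWY+NQ (d=49/5) ⇒ AMNQRWY; edges |AMRWY|=19/10, |NQ|=9/10
final tree: (((A:1,W:1):2,((M:1/2,Y:1/2):1,R:3/2):3/2):19/10,(N:4,Q:4):9/10)
total length: 99/5

99/5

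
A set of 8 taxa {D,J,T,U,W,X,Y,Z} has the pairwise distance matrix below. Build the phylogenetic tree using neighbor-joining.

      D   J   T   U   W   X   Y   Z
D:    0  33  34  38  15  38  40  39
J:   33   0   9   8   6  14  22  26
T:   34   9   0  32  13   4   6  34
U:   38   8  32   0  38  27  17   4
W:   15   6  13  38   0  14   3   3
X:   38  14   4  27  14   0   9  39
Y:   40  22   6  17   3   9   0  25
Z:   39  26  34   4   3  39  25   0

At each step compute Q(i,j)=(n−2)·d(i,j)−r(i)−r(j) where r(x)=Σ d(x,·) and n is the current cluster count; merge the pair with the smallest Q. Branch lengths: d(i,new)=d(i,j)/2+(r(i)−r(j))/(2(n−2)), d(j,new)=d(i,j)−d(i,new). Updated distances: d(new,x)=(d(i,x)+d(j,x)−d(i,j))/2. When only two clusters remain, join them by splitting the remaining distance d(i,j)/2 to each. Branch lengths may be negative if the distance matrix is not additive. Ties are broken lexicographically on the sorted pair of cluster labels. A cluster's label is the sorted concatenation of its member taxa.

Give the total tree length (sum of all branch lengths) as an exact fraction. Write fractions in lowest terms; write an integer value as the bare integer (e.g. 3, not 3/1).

step 1: merge (U,Z) at d=4, Q=-310; branch lengths U→3/2, Z→5/2; new cluster UZ
  updated: d(D,UZ)=73/2, d(J,UZ)=15, d(T,UZ)=31, d(UZ,W)=37/2, d(UZ,X)=31, d(UZ,Y)=19
step 2: merge (D,W) at d=15, Q=-191; branch lengths D→101/5, W→-26/5; new cluster DW
  updated: d(DW,J)=12, d(DW,T)=16, d(DW,UZ)=20, d(DW,X)=37/2, d(DW,Y)=14
step 3: merge (J,UZ) at d=15, Q=-128; branch lengths J→2, UZ→13; new cluster JUZ
  updated: d(DW,JUZ)=17/2, d(JUZ,T)=25/2, d(JUZ,X)=15, d(JUZ,Y)=13
step 4: merge (DW,JUZ) at d=17/2, Q=-161/2; branch lengths DW→67/12, JUZ→35/12; new cluster DJUWZ
  updated: d(DJUWZ,T)=10, d(DJUWZ,X)=25/2, d(DJUWZ,Y)=37/4
step 5: merge (DJUWZ,Y) at d=37/4, Q=-75/2; branch lengths DJUWZ→13/2, Y→11/4; new cluster DJUWYZ
  updated: d(DJUWYZ,T)=27/8, d(DJUWYZ,X)=49/8
step 6: merge (DJUWYZ,T) at d=27/8, Q=-27/2; branch lengths DJUWYZ→11/4, T→5/8; new cluster DJTUWYZ
  updated: d(DJTUWYZ,X)=27/8
step 7: merge (DJTUWYZ,X) at d=27/8; branch lengths DJTUWYZ→27/16, X→27/16; new cluster DJTUWXYZ
final tree: (((((D:101/5,W:-26/5):67/12,(J:2,(U:3/2,Z:5/2):13):35/12):13/2,Y:11/4):11/4,T:5/8):27/16,X:27/16)
total length: 117/2

117/2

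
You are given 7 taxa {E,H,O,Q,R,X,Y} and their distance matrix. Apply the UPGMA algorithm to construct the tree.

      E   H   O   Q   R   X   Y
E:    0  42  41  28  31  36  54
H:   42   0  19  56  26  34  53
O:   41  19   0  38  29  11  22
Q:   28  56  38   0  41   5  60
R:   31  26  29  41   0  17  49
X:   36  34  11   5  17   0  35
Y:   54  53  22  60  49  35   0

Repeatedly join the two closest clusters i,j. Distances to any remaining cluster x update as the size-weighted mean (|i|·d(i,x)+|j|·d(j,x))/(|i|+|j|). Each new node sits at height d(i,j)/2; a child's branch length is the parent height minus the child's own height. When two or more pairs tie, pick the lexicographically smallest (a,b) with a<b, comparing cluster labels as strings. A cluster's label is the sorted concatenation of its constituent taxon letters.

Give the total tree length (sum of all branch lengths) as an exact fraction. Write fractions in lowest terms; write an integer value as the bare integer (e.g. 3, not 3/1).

1. join Q+X (d=5) ⇒ QX; edges |Q|=5/2, |X|=5/2
  updated: d(E,QX)=32, d(H,QX)=45, d(O,QX)=49/2, d(QX,R)=29, d(QX,Y)=95/2
2. join H+O (d=19) ⇒ HO; edges |H|=19/2, |O|=19/2
  updated: d(E,HO)=83/2, d(HO,QX)=139/4, d(HO,R)=55/2, d(HO,Y)=75/2
3. join HO+R (d=55/2) ⇒ HOR; edges |HO|=17/4, |R|=55/4
  updated: d(E,HOR)=38, d(HOR,QX)=197/6, d(HOR,Y)=124/3
4. join E+QX (d=32) ⇒ EQX; edges |E|=16, |QX|=27/2
  updated: d(EQX,HOR)=311/9, d(EQX,Y)=149/3
5. join EQX+HOR (d=311/9) ⇒ EHOQRX; edges |EQX|=23/18, |HOR|=127/36
  updated: d(EHOQRX,Y)=91/2
6. join EHOQRX+Y (d=91/2) ⇒ EHOQRXY; edges |EHOQRX|=197/36, |Y|=91/4
final tree: (((E:16,(Q:5/2,X:5/2):27/2):23/18,((H:19/2,O:19/2):17/4,R:55/4):127/36):197/36,Y:91/4)
total length: 3763/36

3763/36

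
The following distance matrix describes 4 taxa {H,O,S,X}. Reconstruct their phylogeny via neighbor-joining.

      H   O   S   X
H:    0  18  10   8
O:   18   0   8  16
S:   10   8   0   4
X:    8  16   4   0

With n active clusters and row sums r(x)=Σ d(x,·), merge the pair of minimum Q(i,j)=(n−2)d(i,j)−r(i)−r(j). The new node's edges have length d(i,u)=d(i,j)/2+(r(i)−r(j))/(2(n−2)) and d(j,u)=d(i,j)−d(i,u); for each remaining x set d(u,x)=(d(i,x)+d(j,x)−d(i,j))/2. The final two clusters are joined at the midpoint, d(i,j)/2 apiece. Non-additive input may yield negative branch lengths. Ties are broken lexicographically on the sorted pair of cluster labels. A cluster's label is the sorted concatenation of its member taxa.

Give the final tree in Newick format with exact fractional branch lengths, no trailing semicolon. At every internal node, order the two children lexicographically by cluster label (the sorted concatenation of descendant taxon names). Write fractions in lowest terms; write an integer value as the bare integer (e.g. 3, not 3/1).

1. join H+X (d=8, Q=-48) ⇒ HX; edges |H|=6, |X|=2
  updated: d(HX,O)=13, d(HX,S)=3
2. join HX+O (d=13, Q=-24) ⇒ HOX; edges |HX|=4, |O|=9
  updated: d(HOX,S)=-1
3. join HOX+S (d=-1) ⇒ HOSX; edges |HOX|=-1/2, |S|=-1/2
final tree: (((H:6,X:2):4,O:9):-1/2,S:-1/2)
total length: 20

(((H:6,X:2):4,O:9):-1/2,S:-1/2)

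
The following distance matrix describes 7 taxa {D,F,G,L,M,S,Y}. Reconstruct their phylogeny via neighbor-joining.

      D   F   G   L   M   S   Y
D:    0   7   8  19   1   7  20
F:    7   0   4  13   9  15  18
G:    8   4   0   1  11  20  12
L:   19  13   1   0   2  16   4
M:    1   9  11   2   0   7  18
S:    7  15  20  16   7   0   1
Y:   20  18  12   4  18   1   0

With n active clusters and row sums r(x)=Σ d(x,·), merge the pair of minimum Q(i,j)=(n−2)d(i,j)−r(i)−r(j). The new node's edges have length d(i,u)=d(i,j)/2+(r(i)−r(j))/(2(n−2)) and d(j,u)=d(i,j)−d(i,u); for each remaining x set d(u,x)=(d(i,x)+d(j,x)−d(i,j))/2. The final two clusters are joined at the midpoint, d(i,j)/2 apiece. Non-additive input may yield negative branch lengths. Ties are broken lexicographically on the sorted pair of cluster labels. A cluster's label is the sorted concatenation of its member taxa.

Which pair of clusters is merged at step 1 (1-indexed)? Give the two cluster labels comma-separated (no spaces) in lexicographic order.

iteration 1: select S,Y (d=1, Q=-134); attach at lengths (-1/5, 6/5); label the merged cluster SY
  updated: d(D,SY)=13, d(F,SY)=16, d(G,SY)=31/2, d(L,SY)=19/2, d(M,SY)=12
iteration 2: select G,L (d=1, Q=-80); attach at lengths (-1/8, 9/8); label the merged cluster GL
  updated: d(D,GL)=13, d(F,GL)=8, d(GL,M)=6, d(GL,SY)=12
iteration 3: select D,M (d=1, Q=-59); attach at lengths (3/2, -1/2); label the merged cluster DM
  updated: d(DM,F)=15/2, d(DM,GL)=9, d(DM,SY)=12
iteration 4: select DM,F (d=15/2, Q=-45); attach at lengths (3, 9/2); label the merged cluster DFM
  updated: d(DFM,GL)=19/4, d(DFM,SY)=41/4
iteration 5: select DFM,GL (d=19/4, Q=-27); attach at lengths (3/2, 13/4); label the merged cluster DFGLM
  updated: d(DFGLM,SY)=35/4
iteration 6: select DFGLM,SY (d=35/4); attach at lengths (35/8, 35/8); label the merged cluster DFGLMSY
final tree: ((((D:3/2,M:-1/2):3,F:9/2):3/2,(G:-1/8,L:9/8):13/4):35/8,(S:-1/5,Y:6/5):35/8)
total length: 24

S,Y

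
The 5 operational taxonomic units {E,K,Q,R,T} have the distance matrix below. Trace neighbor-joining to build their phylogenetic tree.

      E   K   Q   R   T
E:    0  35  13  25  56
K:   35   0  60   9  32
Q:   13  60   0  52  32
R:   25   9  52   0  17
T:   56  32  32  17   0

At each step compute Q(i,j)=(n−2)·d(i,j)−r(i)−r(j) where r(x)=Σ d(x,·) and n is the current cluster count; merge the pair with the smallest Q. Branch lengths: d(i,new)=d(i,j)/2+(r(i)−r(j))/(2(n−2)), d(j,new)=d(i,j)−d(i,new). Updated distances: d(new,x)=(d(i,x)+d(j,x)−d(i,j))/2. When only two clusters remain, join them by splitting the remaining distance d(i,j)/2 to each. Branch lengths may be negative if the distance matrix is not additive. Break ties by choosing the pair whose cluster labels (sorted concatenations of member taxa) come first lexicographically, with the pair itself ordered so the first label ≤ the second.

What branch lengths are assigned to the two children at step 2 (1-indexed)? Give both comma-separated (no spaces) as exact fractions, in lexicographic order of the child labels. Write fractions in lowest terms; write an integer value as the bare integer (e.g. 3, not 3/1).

99/4,51/4

step 1: merge (E,Q) at d=13, Q=-247; branch lengths E→11/6, Q→67/6; new cluster EQ
  updated: d(EQ,K)=41, d(EQ,R)=32, d(EQ,T)=75/2
step 2: merge (EQ,T) at d=75/2, Q=-122; branch lengths EQ→99/4, T→51/4; new cluster EQT
  updated: d(EQT,K)=71/4, d(EQT,R)=23/4
step 3: merge (EQT,K) at d=71/4, Q=-65/2; branch lengths EQT→29/4, K→21/2; new cluster EKQT
  updated: d(EKQT,R)=-3/2
step 4: merge (EKQT,R) at d=-3/2; branch lengths EKQT→-3/4, R→-3/4; new cluster EKQRT
final tree: ((((E:11/6,Q:67/6):99/4,T:51/4):29/4,K:21/2):-3/4,R:-3/4)
total length: 267/4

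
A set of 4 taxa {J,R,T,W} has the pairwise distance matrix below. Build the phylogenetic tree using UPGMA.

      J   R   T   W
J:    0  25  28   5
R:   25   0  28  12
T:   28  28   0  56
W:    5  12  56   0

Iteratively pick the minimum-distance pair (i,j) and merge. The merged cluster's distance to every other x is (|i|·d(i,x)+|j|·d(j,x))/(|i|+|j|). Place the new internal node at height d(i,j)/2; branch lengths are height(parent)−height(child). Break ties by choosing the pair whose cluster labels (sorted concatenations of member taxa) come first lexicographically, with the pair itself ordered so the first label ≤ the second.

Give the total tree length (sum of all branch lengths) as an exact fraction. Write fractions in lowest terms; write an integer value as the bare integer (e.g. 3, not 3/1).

1. join J+W (d=5) ⇒ JW; edges |J|=5/2, |W|=5/2
  updated: d(JW,R)=37/2, d(JW,T)=42
2. join JW+R (d=37/2) ⇒ JRW; edges |JW|=27/4, |R|=37/4
  updated: d(JRW,T)=112/3
3. join JRW+T (d=112/3) ⇒ JRTW; edges |JRW|=113/12, |T|=56/3
final tree: (((J:5/2,W:5/2):27/4,R:37/4):113/12,T:56/3)
total length: 589/12

589/12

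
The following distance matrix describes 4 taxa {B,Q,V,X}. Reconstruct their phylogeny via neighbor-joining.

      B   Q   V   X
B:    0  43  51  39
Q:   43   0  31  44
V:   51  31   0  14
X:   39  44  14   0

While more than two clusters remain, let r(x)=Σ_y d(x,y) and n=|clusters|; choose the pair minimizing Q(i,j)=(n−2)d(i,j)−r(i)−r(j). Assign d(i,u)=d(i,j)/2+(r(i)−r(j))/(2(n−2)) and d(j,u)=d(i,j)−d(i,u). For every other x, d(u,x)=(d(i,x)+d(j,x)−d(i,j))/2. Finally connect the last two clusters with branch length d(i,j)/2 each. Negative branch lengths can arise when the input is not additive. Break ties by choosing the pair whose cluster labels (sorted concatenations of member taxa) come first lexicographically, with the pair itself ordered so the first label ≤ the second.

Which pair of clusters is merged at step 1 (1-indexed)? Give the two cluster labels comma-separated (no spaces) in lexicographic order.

1. join B+Q (d=43, Q=-165) ⇒ BQ; edges |B|=101/4, |Q|=71/4
  updated: d(BQ,V)=39/2, d(BQ,X)=20
2. join BQ+V (d=39/2, Q=-107/2) ⇒ BQV; edges |BQ|=51/4, |V|=27/4
  updated: d(BQV,X)=29/4
3. join BQV+X (d=29/4) ⇒ BQVX; edges |BQV|=29/8, |X|=29/8
final tree: (((B:101/4,Q:71/4):51/4,V:27/4):29/8,X:29/8)
total length: 279/4

B,Q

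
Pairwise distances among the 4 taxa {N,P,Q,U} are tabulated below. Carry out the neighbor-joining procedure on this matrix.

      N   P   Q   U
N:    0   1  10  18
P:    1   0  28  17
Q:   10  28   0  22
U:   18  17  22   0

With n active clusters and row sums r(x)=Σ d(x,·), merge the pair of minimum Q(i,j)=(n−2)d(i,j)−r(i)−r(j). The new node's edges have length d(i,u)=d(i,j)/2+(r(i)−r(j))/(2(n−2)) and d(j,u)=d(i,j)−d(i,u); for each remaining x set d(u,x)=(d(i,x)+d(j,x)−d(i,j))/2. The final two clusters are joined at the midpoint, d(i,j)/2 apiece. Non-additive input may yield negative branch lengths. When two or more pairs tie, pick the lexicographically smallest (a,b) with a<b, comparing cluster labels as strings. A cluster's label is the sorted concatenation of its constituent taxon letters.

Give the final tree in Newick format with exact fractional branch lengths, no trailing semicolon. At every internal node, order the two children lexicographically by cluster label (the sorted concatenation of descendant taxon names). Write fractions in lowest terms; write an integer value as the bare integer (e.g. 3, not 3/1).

iteration 1: select N,P (d=1, Q=-73); attach at lengths (-15/4, 19/4); label the merged cluster NP
  updated: d(NP,Q)=37/2, d(NP,U)=17
iteration 2: select NP,Q (d=37/2, Q=-115/2); attach at lengths (27/4, 47/4); label the merged cluster NPQ
  updated: d(NPQ,U)=41/4
iteration 3: select NPQ,U (d=41/4); attach at lengths (41/8, 41/8); label the merged cluster NPQU
final tree: (((N:-15/4,P:19/4):27/4,Q:47/4):41/8,U:41/8)
total length: 119/4

(((N:-15/4,P:19/4):27/4,Q:47/4):41/8,U:41/8)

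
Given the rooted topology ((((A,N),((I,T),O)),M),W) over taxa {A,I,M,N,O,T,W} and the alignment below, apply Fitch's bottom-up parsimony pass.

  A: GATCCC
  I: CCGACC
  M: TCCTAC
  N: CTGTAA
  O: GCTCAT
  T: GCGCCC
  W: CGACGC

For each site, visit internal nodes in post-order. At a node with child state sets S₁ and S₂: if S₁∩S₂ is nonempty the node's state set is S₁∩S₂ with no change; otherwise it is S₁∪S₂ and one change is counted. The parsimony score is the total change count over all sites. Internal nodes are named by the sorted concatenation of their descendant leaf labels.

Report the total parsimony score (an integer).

19

site 0, node AN: A={G} ∪ N={C} → {C,G} (+1)
site 0, node IT: I={C} ∪ T={G} → {C,G} (+1)
site 0, node IOT: IT={C,G} ∩ O={G} → {G} (+0)
site 0, node AINOT: AN={C,G} ∩ IOT={G} → {G} (+0)
site 0, node AIMNOT: AINOT={G} ∪ M={T} → {G,T} (+1)
site 0, node AIMNOTW: AIMNOT={G,T} ∪ W={C} → {C,G,T} (+1)
site 1, node AN: A={A} ∪ N={T} → {A,T} (+1)
site 1, node IT: I={C} ∩ T={C} → {C} (+0)
site 1, node IOT: IT={C} ∩ O={C} → {C} (+0)
site 1, node AINOT: AN={A,T} ∪ IOT={C} → {A,C,T} (+1)
site 1, node AIMNOT: AINOT={A,C,T} ∩ M={C} → {C} (+0)
site 1, node AIMNOTW: AIMNOT={C} ∪ W={G} → {C,G} (+1)
site 2, node AN: A={T} ∪ N={G} → {G,T} (+1)
site 2, node IT: I={G} ∩ T={G} → {G} (+0)
site 2, node IOT: IT={G} ∪ O={T} → {G,T} (+1)
site 2, node AINOT: AN={G,T} ∩ IOT={G,T} → {G,T} (+0)
site 2, node AIMNOT: AINOT={G,T} ∪ M={C} → {C,G,T} (+1)
site 2, node AIMNOTW: AIMNOT={C,G,T} ∪ W={A} → {A,C,G,T} (+1)
site 3, node AN: A={C} ∪ N={T} → {C,T} (+1)
site 3, node IT: I={A} ∪ T={C} → {A,C} (+1)
site 3, node IOT: IT={A,C} ∩ O={C} → {C} (+0)
site 3, node AINOT: AN={C,T} ∩ IOT={C} → {C} (+0)
site 3, node AIMNOT: AINOT={C} ∪ M={T} → {C,T} (+1)
site 3, node AIMNOTW: AIMNOT={C,T} ∩ W={C} → {C} (+0)
site 4, node AN: A={C} ∪ N={A} → {A,C} (+1)
site 4, node IT: I={C} ∩ T={C} → {C} (+0)
site 4, node IOT: IT={C} ∪ O={A} → {A,C} (+1)
site 4, node AINOT: AN={A,C} ∩ IOT={A,C} → {A,C} (+0)
site 4, node AIMNOT: AINOT={A,C} ∩ M={A} → {A} (+0)
site 4, node AIMNOTW: AIMNOT={A} ∪ W={G} → {A,G} (+1)
site 5, node AN: A={C} ∪ N={A} → {A,C} (+1)
site 5, node IT: I={C} ∩ T={C} → {C} (+0)
site 5, node IOT: IT={C} ∪ O={T} → {C,T} (+1)
site 5, node AINOT: AN={A,C} ∩ IOT={C,T} → {C} (+0)
site 5, node AIMNOT: AINOT={C} ∩ M={C} → {C} (+0)
site 5, node AIMNOTW: AIMNOT={C} ∩ W={C} → {C} (+0)
per-site changes: [4, 3, 4, 3, 3, 2]; total = 19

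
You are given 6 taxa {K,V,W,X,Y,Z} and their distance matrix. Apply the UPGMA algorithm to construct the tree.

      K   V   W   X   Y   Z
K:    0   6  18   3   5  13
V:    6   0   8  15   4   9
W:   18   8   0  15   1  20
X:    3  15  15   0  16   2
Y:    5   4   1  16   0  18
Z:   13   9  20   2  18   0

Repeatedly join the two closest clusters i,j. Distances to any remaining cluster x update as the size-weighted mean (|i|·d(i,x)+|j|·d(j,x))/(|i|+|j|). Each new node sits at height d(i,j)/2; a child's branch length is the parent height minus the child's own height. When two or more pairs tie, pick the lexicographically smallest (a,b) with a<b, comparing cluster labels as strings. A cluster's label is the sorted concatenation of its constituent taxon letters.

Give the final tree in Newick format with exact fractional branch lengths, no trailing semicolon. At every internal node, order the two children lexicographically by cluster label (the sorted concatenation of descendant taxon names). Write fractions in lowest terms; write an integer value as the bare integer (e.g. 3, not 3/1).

step 1: merge (W,Y) at d=1; branch lengths W→1/2, Y→1/2; new cluster WY
  updated: d(K,WY)=23/2, d(V,WY)=6, d(WY,X)=31/2, d(WY,Z)=19
step 2: merge (X,Z) at d=2; branch lengths X→1, Z→1; new cluster XZ
  updated: d(K,XZ)=8, d(V,XZ)=12, d(WY,XZ)=69/4
step 3: merge (K,V) at d=6; branch lengths K→3, V→3; new cluster KV
  updated: d(KV,WY)=35/4, d(KV,XZ)=10
step 4: merge (KV,WY) at d=35/4; branch lengths KV→11/8, WY→31/8; new cluster KVWY
  updated: d(KVWY,XZ)=109/8
step 5: merge (KVWY,XZ) at d=109/8; branch lengths KVWY→39/16, XZ→93/16; new cluster KVWXYZ
final tree: (((K:3,V:3):11/8,(W:1/2,Y:1/2):31/8):39/16,(X:1,Z:1):93/16)
total length: 45/2

(((K:3,V:3):11/8,(W:1/2,Y:1/2):31/8):39/16,(X:1,Z:1):93/16)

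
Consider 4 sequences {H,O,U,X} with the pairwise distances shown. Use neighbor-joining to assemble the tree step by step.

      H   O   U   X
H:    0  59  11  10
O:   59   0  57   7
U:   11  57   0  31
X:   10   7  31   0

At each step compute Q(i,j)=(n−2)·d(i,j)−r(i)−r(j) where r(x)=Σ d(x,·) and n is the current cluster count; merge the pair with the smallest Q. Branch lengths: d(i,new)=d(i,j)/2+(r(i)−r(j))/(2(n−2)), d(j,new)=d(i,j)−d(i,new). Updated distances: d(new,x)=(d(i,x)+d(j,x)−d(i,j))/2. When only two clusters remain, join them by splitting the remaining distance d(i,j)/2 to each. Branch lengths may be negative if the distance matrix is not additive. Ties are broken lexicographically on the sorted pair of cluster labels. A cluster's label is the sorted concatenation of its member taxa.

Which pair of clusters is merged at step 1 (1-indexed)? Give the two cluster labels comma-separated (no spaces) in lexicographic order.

1. join H+U (d=11, Q=-157) ⇒ HU; edges |H|=3/4, |U|=41/4
  updated: d(HU,O)=105/2, d(HU,X)=15
2. join HU+O (d=105/2, Q=-149/2) ⇒ HOU; edges |HU|=121/4, |O|=89/4
  updated: d(HOU,X)=-61/4
3. join HOU+X (d=-61/4) ⇒ HOUX; edges |HOU|=-61/8, |X|=-61/8
final tree: (((H:3/4,U:41/4):121/4,O:89/4):-61/8,X:-61/8)
total length: 193/4

H,U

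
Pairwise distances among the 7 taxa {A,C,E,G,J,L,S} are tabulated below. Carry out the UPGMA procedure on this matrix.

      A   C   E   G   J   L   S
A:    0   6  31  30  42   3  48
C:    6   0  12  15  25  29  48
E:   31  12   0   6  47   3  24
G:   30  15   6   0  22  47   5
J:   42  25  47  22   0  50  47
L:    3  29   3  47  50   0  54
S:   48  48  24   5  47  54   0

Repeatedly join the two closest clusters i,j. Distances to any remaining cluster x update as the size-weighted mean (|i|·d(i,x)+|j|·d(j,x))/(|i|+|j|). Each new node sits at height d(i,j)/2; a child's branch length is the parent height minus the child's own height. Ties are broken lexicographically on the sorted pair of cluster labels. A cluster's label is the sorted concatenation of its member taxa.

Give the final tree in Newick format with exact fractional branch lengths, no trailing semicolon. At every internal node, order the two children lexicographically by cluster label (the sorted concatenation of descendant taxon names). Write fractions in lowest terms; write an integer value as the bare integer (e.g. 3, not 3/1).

((((A:3/2,L:3/2):57/8,(C:6,E:6):21/8):67/8,(G:5/2,S:5/2):29/2):29/12,J:233/12)

iteration 1: select A,L (d=3); attach at lengths (3/2, 3/2); label the merged cluster AL
  updated: d(AL,C)=35/2, d(AL,E)=17, d(AL,G)=77/2, d(AL,J)=46, d(AL,S)=51
iteration 2: select G,S (d=5); attach at lengths (5/2, 5/2); label the merged cluster GS
  updated: d(AL,GS)=179/4, d(C,GS)=63/2, d(E,GS)=15, d(GS,J)=69/2
iteration 3: select C,E (d=12); attach at lengths (6, 6); label the merged cluster CE
  updated: d(AL,CE)=69/4, d(CE,GS)=93/4, d(CE,J)=36
iteration 4: select AL,CE (d=69/4); attach at lengths (57/8, 21/8); label the merged cluster ACEL
  updated: d(ACEL,GS)=34, d(ACEL,J)=41
iteration 5: select ACEL,GS (d=34); attach at lengths (67/8, 29/2); label the merged cluster ACEGLS
  updated: d(ACEGLS,J)=233/6
iteration 6: select ACEGLS,J (d=233/6); attach at lengths (29/12, 233/12); label the merged cluster ACEGJLS
final tree: ((((A:3/2,L:3/2):57/8,(C:6,E:6):21/8):67/8,(G:5/2,S:5/2):29/2):29/12,J:233/12)
total length: 1787/24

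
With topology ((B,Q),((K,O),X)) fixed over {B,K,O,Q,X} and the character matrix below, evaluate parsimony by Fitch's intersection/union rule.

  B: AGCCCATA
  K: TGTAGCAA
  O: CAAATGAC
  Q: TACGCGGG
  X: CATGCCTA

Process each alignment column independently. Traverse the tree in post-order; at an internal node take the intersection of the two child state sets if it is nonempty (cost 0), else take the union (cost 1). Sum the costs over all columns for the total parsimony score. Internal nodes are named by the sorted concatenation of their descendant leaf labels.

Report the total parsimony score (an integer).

18

site 0, node BQ: B={A} ∪ Q={T} → {A,T} (+1)
site 0, node KO: K={T} ∪ O={C} → {C,T} (+1)
site 0, node KOX: KO={C,T} ∩ X={C} → {C} (+0)
site 0, node BKOQX: BQ={A,T} ∪ KOX={C} → {A,C,T} (+1)
site 1, node BQ: B={G} ∪ Q={A} → {A,G} (+1)
site 1, node KO: K={G} ∪ O={A} → {A,G} (+1)
site 1, node KOX: KO={A,G} ∩ X={A} → {A} (+0)
site 1, node BKOQX: BQ={A,G} ∩ KOX={A} → {A} (+0)
site 2, node BQ: B={C} ∩ Q={C} → {C} (+0)
site 2, node KO: K={T} ∪ O={A} → {A,T} (+1)
site 2, node KOX: KO={A,T} ∩ X={T} → {T} (+0)
site 2, node BKOQX: BQ={C} ∪ KOX={T} → {C,T} (+1)
site 3, node BQ: B={C} ∪ Q={G} → {C,G} (+1)
site 3, node KO: K={A} ∩ O={A} → {A} (+0)
site 3, node KOX: KO={A} ∪ X={G} → {A,G} (+1)
site 3, node BKOQX: BQ={C,G} ∩ KOX={A,G} → {G} (+0)
site 4, node BQ: B={C} ∩ Q={C} → {C} (+0)
site 4, node KO: K={G} ∪ O={T} → {G,T} (+1)
site 4, node KOX: KO={G,T} ∪ X={C} → {C,G,T} (+1)
site 4, node BKOQX: BQ={C} ∩ KOX={C,G,T} → {C} (+0)
site 5, node BQ: B={A} ∪ Q={G} → {A,G} (+1)
site 5, node KO: K={C} ∪ O={G} → {C,G} (+1)
site 5, node KOX: KO={C,G} ∩ X={C} → {C} (+0)
site 5, node BKOQX: BQ={A,G} ∪ KOX={C} → {A,C,G} (+1)
site 6, node BQ: B={T} ∪ Q={G} → {G,T} (+1)
site 6, node KO: K={A} ∩ O={A} → {A} (+0)
site 6, node KOX: KO={A} ∪ X={T} → {A,T} (+1)
site 6, node BKOQX: BQ={G,T} ∩ KOX={A,T} → {T} (+0)
site 7, node BQ: B={A} ∪ Q={G} → {A,G} (+1)
site 7, node KO: K={A} ∪ O={C} → {A,C} (+1)
site 7, node KOX: KO={A,C} ∩ X={A} → {A} (+0)
site 7, node BKOQX: BQ={A,G} ∩ KOX={A} → {A} (+0)
per-site changes: [3, 2, 2, 2, 2, 3, 2, 2]; total = 18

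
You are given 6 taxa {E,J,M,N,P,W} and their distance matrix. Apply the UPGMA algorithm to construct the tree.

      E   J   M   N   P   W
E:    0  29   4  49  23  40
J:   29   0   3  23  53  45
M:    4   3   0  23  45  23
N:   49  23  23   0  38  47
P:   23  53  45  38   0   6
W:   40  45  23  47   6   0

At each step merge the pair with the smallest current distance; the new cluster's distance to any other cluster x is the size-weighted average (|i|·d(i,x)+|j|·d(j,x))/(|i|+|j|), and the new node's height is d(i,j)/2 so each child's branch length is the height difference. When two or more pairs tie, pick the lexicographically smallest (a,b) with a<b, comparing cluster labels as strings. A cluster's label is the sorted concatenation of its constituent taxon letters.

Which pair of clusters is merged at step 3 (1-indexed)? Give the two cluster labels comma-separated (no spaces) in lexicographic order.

step 1: merge (J,M) at d=3; branch lengths J→3/2, M→3/2; new cluster JM
  updated: d(E,JM)=33/2, d(JM,N)=23, d(JM,P)=49, d(JM,W)=34
step 2: merge (P,W) at d=6; branch lengths P→3, W→3; new cluster PW
  updated: d(E,PW)=63/2, d(JM,PW)=83/2, d(N,PW)=85/2
step 3: merge (E,JM) at d=33/2; branch lengths E→33/4, JM→27/4; new cluster EJM
  updated: d(EJM,N)=95/3, d(EJM,PW)=229/6
step 4: merge (EJM,N) at d=95/3; branch lengths EJM→91/12, N→95/6; new cluster EJMN
  updated: d(EJMN,PW)=157/4
step 5: merge (EJMN,PW) at d=157/4; branch lengths EJMN→91/24, PW→133/8; new cluster EJMNPW
final tree: (((E:33/4,(J:3/2,M:3/2):27/4):91/12,N:95/6):91/24,(P:3,W:3):133/8)
total length: 407/6

E,JM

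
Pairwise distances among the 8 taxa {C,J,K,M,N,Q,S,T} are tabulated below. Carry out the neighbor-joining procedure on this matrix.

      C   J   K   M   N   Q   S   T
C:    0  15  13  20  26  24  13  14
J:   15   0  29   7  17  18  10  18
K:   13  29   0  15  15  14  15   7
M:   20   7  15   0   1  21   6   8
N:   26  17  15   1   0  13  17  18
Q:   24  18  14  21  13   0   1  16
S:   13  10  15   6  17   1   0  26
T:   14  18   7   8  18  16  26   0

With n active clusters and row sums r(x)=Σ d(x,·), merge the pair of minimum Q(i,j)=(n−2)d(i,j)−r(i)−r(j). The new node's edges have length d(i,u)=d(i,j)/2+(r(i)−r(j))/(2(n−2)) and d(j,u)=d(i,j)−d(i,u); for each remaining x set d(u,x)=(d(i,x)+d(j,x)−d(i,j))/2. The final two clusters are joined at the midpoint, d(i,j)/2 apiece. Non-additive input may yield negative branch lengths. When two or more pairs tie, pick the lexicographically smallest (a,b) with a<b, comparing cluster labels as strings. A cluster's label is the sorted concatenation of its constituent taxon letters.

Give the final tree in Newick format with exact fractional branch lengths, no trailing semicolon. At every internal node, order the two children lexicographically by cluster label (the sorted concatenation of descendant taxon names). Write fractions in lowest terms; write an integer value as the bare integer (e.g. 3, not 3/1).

iteration 1: select Q,S (d=1, Q=-189); attach at lengths (25/12, -13/12); label the merged cluster QS
  updated: d(C,QS)=18, d(J,QS)=27/2, d(K,QS)=14, d(M,QS)=13, d(N,QS)=29/2, d(QS,T)=41/2
iteration 2: select M,N (d=1, Q=-301/2); attach at lengths (-9/4, 13/4); label the merged cluster MN
  updated: d(C,MN)=45/2, d(J,MN)=23/2, d(K,MN)=29/2, d(MN,QS)=53/4, d(MN,T)=25/2
iteration 3: select K,T (d=7, Q=-243/2); attach at lengths (67/16, 45/16); label the merged cluster KT
  updated: d(C,KT)=10, d(J,KT)=20, d(KT,MN)=10, d(KT,QS)=55/4
iteration 4: select C,KT (d=10, Q=-357/4); attach at lengths (167/24, 73/24); label the merged cluster CKT
  updated: d(CKT,J)=25/2, d(CKT,MN)=45/4, d(CKT,QS)=87/8
iteration 5: select CKT,QS (d=87/8, Q=-101/2); attach at lengths (75/16, 99/16); label the merged cluster CKQST
  updated: d(CKQST,J)=121/16, d(CKQST,MN)=109/16
iteration 6: select CKQST,J (d=121/16, Q=-207/8); attach at lengths (23/16, 49/8); label the merged cluster CJKQST
  updated: d(CJKQST,MN)=43/8
iteration 7: select CJKQST,MN (d=43/8); attach at lengths (43/16, 43/16); label the merged cluster CJKMNQST
final tree: ((((C:167/24,(K:67/16,T:45/16):73/24):75/16,(Q:25/12,S:-13/12):99/16):23/16,J:49/8):43/16,(M:-9/4,N:13/4):43/16)
total length: 685/16

((((C:167/24,(K:67/16,T:45/16):73/24):75/16,(Q:25/12,S:-13/12):99/16):23/16,J:49/8):43/16,(M:-9/4,N:13/4):43/16)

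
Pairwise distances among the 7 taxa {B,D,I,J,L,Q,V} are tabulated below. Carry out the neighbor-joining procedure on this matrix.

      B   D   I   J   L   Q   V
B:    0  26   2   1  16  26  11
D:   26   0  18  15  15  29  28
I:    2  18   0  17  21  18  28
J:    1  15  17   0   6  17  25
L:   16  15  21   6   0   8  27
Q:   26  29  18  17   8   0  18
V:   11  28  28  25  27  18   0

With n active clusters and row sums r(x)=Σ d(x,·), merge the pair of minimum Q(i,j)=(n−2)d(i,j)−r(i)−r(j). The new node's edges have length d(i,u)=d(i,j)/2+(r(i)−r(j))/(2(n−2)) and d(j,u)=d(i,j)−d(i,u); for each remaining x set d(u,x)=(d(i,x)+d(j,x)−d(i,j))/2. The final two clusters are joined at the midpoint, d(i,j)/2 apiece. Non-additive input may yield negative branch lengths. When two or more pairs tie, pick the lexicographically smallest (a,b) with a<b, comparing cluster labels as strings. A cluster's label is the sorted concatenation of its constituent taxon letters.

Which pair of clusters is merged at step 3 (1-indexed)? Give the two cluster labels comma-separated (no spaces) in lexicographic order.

1. join B+I (d=2, Q=-176) ⇒ BI; edges |B|=-6/5, |I|=16/5
  updated: d(BI,D)=21, d(BI,J)=8, d(BI,L)=35/2, d(BI,Q)=21, d(BI,V)=37/2
2. join Q+V (d=18, Q=-275/2) ⇒ QV; edges |Q|=97/16, |V|=191/16
  updated: d(BI,QV)=43/4, d(D,QV)=39/2, d(J,QV)=12, d(L,QV)=17/2
3. join BI+QV (d=43/4, Q=-303/4) ⇒ BIQV; edges |BI|=155/24, |QV|=103/24
  updated: d(BIQV,D)=119/8, d(BIQV,J)=37/8, d(BIQV,L)=61/8
4. join BIQV+J (d=37/8, Q=-87/2) ⇒ BIJQV; edges |BIQV|=43/16, |J|=31/16
  updated: d(BIJQV,D)=101/8, d(BIJQV,L)=9/2
5. join BIJQV+D (d=101/8, Q=-257/8) ⇒ BDIJQV; edges |BIJQV|=17/16, |D|=185/16
  updated: d(BDIJQV,L)=55/16
6. join BDIJQV+L (d=55/16) ⇒ BDIJLQV; edges |BDIJQV|=55/32, |L|=55/32
final tree: (((((B:-6/5,I:16/5):155/24,(Q:97/16,V:191/16):103/24):43/16,J:31/16):17/16,D:185/16):55/32,L:55/32)
total length: 823/16

BI,QV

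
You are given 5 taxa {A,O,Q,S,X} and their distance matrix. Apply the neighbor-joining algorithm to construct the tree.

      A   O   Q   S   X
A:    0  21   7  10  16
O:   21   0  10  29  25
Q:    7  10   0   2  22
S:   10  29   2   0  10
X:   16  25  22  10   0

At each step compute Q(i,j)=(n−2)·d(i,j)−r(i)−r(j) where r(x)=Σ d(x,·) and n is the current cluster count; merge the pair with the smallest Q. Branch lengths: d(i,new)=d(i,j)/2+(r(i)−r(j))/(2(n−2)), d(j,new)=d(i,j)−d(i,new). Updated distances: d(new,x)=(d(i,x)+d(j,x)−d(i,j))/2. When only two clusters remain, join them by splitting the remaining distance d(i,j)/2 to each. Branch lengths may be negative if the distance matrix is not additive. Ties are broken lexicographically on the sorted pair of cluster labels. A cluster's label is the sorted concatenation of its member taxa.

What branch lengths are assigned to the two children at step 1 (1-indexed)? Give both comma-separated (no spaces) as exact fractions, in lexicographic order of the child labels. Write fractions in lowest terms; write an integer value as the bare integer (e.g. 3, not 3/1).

1. join O+Q (d=10, Q=-96) ⇒ OQ; edges |O|=37/3, |Q|=-7/3
  updated: d(A,OQ)=9, d(OQ,S)=21/2, d(OQ,X)=37/2
2. join A+OQ (d=9, Q=-55) ⇒ AOQ; edges |A|=15/4, |OQ|=21/4
  updated: d(AOQ,S)=23/4, d(AOQ,X)=51/4
3. join AOQ+S (d=23/4, Q=-57/2) ⇒ AOQS; edges |AOQ|=17/4, |S|=3/2
  updated: d(AOQS,X)=17/2
4. join AOQS+X (d=17/2) ⇒ AOQSX; edges |AOQS|=17/4, |X|=17/4
final tree: (((A:15/4,(O:37/3,Q:-7/3):21/4):17/4,S:3/2):17/4,X:17/4)
total length: 133/4

37/3,-7/3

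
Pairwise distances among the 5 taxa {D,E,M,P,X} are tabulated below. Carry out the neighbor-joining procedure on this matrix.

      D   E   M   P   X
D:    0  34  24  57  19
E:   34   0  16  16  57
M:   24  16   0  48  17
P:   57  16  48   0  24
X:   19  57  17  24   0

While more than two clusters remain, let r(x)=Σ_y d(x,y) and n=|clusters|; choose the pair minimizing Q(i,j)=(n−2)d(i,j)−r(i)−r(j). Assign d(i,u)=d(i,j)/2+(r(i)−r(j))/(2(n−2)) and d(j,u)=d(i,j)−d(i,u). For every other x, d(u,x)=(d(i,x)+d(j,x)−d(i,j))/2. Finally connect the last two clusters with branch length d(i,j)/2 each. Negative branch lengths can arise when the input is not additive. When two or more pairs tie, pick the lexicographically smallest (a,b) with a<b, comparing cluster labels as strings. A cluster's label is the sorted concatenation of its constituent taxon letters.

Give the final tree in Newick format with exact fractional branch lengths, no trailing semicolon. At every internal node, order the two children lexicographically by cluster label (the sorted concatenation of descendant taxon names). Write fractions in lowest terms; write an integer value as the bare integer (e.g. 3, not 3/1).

iteration 1: select E,P (d=16, Q=-220); attach at lengths (13/3, 35/3); label the merged cluster EP
  updated: d(D,EP)=75/2, d(EP,M)=24, d(EP,X)=65/2
iteration 2: select D,X (d=19, Q=-111); attach at lengths (25/2, 13/2); label the merged cluster DX
  updated: d(DX,EP)=51/2, d(DX,M)=11
iteration 3: select DX,EP (d=51/2, Q=-121/2); attach at lengths (25/4, 77/4); label the merged cluster DEPX
  updated: d(DEPX,M)=19/4
iteration 4: select DEPX,M (d=19/4); attach at lengths (19/8, 19/8); label the merged cluster DEMPX
final tree: (((D:25/2,X:13/2):25/4,(E:13/3,P:35/3):77/4):19/8,M:19/8)
total length: 261/4

(((D:25/2,X:13/2):25/4,(E:13/3,P:35/3):77/4):19/8,M:19/8)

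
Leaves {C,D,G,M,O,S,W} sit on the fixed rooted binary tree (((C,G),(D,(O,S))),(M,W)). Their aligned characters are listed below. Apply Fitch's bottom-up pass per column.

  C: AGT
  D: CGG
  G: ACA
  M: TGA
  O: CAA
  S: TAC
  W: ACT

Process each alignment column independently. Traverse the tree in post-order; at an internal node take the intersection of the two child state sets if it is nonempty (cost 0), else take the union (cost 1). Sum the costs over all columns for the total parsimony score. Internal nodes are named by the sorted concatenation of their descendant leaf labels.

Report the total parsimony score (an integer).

10

CG@0: {A} ∩ {A} = {A} (intersection, +0)
OS@0: {C} ∪ {T} = {C,T} (union, +1)
DOS@0: {C} ∩ {C,T} = {C} (intersection, +0)
CDGOS@0: {A} ∪ {C} = {A,C} (union, +1)
MW@0: {T} ∪ {A} = {A,T} (union, +1)
CDGMOSW@0: {A,C} ∩ {A,T} = {A} (intersection, +0)
CG@1: {G} ∪ {C} = {C,G} (union, +1)
OS@1: {A} ∩ {A} = {A} (intersection, +0)
DOS@1: {G} ∪ {A} = {A,G} (union, +1)
CDGOS@1: {C,G} ∩ {A,G} = {G} (intersection, +0)
MW@1: {G} ∪ {C} = {C,G} (union, +1)
CDGMOSW@1: {G} ∩ {C,G} = {G} (intersection, +0)
CG@2: {T} ∪ {A} = {A,T} (union, +1)
OS@2: {A} ∪ {C} = {A,C} (union, +1)
DOS@2: {G} ∪ {A,C} = {A,C,G} (union, +1)
CDGOS@2: {A,T} ∩ {A,C,G} = {A} (intersection, +0)
MW@2: {A} ∪ {T} = {A,T} (union, +1)
CDGMOSW@2: {A} ∩ {A,T} = {A} (intersection, +0)
per-site changes: [3, 3, 4]; total = 10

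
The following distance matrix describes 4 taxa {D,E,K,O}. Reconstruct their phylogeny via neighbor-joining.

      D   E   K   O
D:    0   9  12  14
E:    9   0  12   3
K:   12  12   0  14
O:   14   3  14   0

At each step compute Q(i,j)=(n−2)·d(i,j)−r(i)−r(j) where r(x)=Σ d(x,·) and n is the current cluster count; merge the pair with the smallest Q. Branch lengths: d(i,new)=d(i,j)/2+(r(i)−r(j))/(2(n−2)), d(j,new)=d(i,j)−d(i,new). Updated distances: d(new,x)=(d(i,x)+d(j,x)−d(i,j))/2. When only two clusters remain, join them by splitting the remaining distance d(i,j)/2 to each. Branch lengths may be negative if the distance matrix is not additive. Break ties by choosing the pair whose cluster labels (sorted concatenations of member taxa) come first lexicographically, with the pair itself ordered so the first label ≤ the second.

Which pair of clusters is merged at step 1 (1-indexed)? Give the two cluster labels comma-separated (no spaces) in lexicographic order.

iteration 1: select D,K (d=12, Q=-49); attach at lengths (21/4, 27/4); label the merged cluster DK
  updated: d(DK,E)=9/2, d(DK,O)=8
iteration 2: select DK,E (d=9/2, Q=-31/2); attach at lengths (19/4, -1/4); label the merged cluster DEK
  updated: d(DEK,O)=13/4
iteration 3: select DEK,O (d=13/4); attach at lengths (13/8, 13/8); label the merged cluster DEKO
final tree: (((D:21/4,K:27/4):19/4,E:-1/4):13/8,O:13/8)
total length: 79/4

D,K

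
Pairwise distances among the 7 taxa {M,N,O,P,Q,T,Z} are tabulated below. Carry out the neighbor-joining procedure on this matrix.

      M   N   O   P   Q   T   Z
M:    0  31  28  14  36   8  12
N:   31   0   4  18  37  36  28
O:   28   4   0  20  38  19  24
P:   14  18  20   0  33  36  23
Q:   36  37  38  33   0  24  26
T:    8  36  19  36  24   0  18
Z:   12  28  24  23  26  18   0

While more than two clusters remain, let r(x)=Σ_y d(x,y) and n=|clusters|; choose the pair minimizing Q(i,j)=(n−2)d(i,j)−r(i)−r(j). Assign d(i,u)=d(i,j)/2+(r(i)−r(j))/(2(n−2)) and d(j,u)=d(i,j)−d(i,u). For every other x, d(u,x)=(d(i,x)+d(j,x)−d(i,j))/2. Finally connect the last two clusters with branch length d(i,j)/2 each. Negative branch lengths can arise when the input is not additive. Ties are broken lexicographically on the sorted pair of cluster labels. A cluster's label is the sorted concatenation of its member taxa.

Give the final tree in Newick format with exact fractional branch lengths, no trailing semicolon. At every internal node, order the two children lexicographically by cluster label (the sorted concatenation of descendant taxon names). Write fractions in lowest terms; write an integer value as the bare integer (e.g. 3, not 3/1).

((((M:10/3,T:14/3):81/16,Z:95/16):27/16,((N:41/10,O:-1/10):149/16,P:123/16):111/16):301/32,Q:301/32)

1. join N+O (d=4, Q=-267) ⇒ NO; edges |N|=41/10, |O|=-1/10
  updated: d(M,NO)=55/2, d(NO,P)=17, d(NO,Q)=71/2, d(NO,T)=51/2, d(NO,Z)=24
2. join NO+P (d=17, Q=-369/2) ⇒ NOP; edges |NO|=149/16, |P|=123/16
  updated: d(M,NOP)=49/4, d(NOP,Q)=103/4, d(NOP,T)=89/4, d(NOP,Z)=15
3. join M+T (d=8, Q=-233/2) ⇒ MT; edges |M|=10/3, |T|=14/3
  updated: d(MT,NOP)=53/4, d(MT,Q)=26, d(MT,Z)=11
4. join MT+Z (d=11, Q=-321/4) ⇒ MTZ; edges |MT|=81/16, |Z|=95/16
  updated: d(MTZ,NOP)=69/8, d(MTZ,Q)=41/2
5. join MTZ+NOP (d=69/8, Q=-439/8) ⇒ MNOPTZ; edges |MTZ|=27/16, |NOP|=111/16
  updated: d(MNOPTZ,Q)=301/16
6. join MNOPTZ+Q (d=301/16) ⇒ MNOPQTZ; edges |MNOPTZ|=301/32, |Q|=301/32
final tree: ((((M:10/3,T:14/3):81/16,Z:95/16):27/16,((N:41/10,O:-1/10):149/16,P:123/16):111/16):301/32,Q:301/32)
total length: 1079/16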